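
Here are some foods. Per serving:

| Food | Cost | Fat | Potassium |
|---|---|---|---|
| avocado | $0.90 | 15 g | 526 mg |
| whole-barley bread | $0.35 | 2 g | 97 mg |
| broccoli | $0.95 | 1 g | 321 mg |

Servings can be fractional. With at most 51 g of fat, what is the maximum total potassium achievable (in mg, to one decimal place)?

16371.0 mg

Potassium per g fat: broccoli 321, whole-barley bread 48.5, avocado 35.07.
With no serving limits, spend the whole fat allowance on broccoli: 51 g / 1 g × 321 mg = 16371.0 mg.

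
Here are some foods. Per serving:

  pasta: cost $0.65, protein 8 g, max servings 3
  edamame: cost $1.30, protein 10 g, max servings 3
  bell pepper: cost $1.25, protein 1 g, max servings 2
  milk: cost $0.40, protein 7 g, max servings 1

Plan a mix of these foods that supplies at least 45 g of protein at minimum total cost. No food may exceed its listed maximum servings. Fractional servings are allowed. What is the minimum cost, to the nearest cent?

Cost per g of protein: milk $0.0571, pasta $0.0813, edamame $0.1300, bell pepper $1.2500.
Take 1 serving of milk: +7.0 g protein for $0.40 (total $0.40, still need 38.0 g).
Take 3 servings of pasta: +24.0 g protein for $1.95 (total $2.35, still need 14.0 g).
Take 1.4 servings of edamame: +14.0 g protein for $1.82 (total $4.17, still need 0.0 g).
Greedy by cheapest-per-g is optimal for a single linear constraint, so the minimum cost is $4.17.

$4.17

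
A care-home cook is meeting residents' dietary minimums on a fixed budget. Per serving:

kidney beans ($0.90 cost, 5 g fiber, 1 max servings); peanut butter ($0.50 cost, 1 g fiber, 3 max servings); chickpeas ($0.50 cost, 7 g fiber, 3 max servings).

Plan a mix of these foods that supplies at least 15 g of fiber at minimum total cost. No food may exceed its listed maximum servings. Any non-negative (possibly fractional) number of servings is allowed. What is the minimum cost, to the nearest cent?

Cost per g of fiber: chickpeas $0.0714, kidney beans $0.1800, peanut butter $0.5000.
Take 2.143 servings of chickpeas: +15.0 g fiber for $1.07 (total $1.07, still need 0.0 g).
Greedy by cheapest-per-g is optimal for a single linear constraint, so the minimum cost is $1.07.

$1.07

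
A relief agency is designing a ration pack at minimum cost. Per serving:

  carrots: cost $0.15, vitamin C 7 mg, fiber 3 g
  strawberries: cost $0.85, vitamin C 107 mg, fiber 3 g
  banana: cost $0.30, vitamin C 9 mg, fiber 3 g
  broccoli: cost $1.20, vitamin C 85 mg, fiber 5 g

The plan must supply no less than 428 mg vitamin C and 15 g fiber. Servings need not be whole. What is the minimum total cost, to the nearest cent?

With two linear requirements the optimum uses one or two foods; enumerate the corners.
carrots only: max(428/7, 15/3) = 61.14 servings → $9.17.
strawberries only: max(428/107, 15/3) = 5 servings → $4.25.
banana only: max(428/9, 15/3) = 47.56 servings → $14.27.
broccoli only: max(428/85, 15/5) = 5.035 servings → $6.04.
carrots + strawberries with both tight: 1.07 servings and 3.93 servings → $3.50.
carrots + banana: intersection lies outside the first quadrant.
carrots + broccoli with both targets exact would need a negative amount; discard.
strawberries + banana with both tight: 3.908 servings and 1.092 servings → $3.65.
strawberries + broccoli with both tight: 3.089 servings and 1.146 servings → $4.00.
banana + broccoli: the both-tight solution has a negative serving — not a feasible corner.
So the least-cost plan costs $3.50.

$3.50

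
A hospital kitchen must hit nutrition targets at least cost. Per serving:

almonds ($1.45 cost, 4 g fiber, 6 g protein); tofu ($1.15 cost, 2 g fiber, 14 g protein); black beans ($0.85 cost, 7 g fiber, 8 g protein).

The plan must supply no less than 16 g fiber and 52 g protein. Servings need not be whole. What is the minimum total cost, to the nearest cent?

At the optimum either one food covers both requirements or two foods hit both targets exactly; no other combination can be cheaper.
almonds only: max(16/4, 52/6) = 8.667 servings → $12.57.
tofu only: max(16/2, 52/14) = 8 servings → $9.20.
black beans only: max(16/7, 52/8) = 6.5 servings → $5.53.
almonds + tofu with both tight: 2.727 servings and 2.545 servings → $6.88.
almonds + black beans: intersection lies outside the first quadrant.
tofu + black beans with both tight: 2.878 servings and 1.463 servings → $4.55.
So the least-cost plan costs $4.55.

$4.55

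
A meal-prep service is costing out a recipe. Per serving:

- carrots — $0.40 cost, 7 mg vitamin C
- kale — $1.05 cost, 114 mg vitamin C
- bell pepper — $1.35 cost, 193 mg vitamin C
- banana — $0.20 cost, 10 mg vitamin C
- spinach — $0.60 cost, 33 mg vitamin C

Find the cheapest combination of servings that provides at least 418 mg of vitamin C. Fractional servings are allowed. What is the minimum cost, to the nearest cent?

Cost per mg of vitamin C: bell pepper $0.0070, kale $0.0092, spinach $0.0182, banana $0.0200, carrots $0.0571.
With no serving limits, use only bell pepper: 418 mg / 193 mg = 2.166 servings × $1.35 = $2.92.

$2.92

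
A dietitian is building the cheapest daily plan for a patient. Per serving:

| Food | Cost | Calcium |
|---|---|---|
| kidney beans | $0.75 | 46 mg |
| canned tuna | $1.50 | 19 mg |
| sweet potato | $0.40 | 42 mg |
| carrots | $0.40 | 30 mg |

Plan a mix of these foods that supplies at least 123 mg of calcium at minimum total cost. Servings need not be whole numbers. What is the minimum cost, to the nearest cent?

Cost per mg of calcium: sweet potato $0.0095, carrots $0.0133, kidney beans $0.0163, canned tuna $0.0789.
With no serving limits, use only sweet potato: 123 mg / 42 mg = 2.929 servings × $0.40 = $1.17.

$1.17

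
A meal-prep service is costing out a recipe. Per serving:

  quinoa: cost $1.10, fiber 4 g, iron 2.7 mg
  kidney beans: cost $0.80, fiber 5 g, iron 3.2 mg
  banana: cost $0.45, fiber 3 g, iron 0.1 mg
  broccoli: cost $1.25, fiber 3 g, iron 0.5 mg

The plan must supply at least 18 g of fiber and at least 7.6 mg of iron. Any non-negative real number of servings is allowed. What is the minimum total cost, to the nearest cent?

quinoa only: max(18/4, 7.6/2.7) = 4.5 servings → $4.95.
kidney beans only: max(18/5, 7.6/3.2) = 3.6 servings → $2.88.
banana only: max(18/3, 7.6/0.1) = 76 servings → $34.20.
broccoli only: max(18/3, 7.6/0.5) = 15.2 servings → $19.00.
quinoa + kidney beans: intersection lies outside the first quadrant.
quinoa + banana with both tight: 2.727 servings and 2.364 servings → $4.06.
quinoa + broccoli with both tight: 2.262 servings and 2.984 servings → $6.22.
kidney beans + banana with both tight: 2.308 servings and 2.154 servings → $2.82.
kidney beans + broccoli with both tight: 1.944 servings and 2.761 servings → $5.01.
banana + broccoli with both targets exact would need a negative amount; discard.
So the least-cost plan costs $2.82.

$2.82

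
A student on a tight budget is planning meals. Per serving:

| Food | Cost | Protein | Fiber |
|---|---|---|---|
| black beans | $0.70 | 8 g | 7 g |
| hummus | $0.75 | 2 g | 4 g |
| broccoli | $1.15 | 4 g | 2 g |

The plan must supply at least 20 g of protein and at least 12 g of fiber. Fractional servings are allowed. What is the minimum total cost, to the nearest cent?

black beans only: max(20/8, 12/7) = 2.5 servings → $1.75.
hummus only: max(20/2, 12/4) = 10 servings → $7.50.
broccoli only: max(20/4, 12/2) = 6 servings → $6.90.
black beans + hummus: intersection lies outside the first quadrant.
black beans + broccoli with both tight: 0.6667 servings and 3.667 servings → $4.68.
hummus + broccoli with both tight: 0.6667 servings and 4.667 servings → $5.87.
Cheapest feasible corner: $1.75.

$1.75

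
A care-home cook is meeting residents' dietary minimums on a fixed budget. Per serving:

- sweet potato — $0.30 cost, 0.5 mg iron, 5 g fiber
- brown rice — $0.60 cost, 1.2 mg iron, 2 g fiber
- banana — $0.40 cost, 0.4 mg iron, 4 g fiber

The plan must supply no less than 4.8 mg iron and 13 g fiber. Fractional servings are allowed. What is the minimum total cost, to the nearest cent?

$2.46

The cheapest plan sits at a corner of the feasible region — with two constraints it uses at most two foods.
sweet potato only: max(4.8/0.5, 13/5) = 9.6 servings → $2.88.
brown rice only: max(4.8/1.2, 13/2) = 6.5 servings → $3.90.
banana only: max(4.8/0.4, 13/4) = 12 servings → $4.80.
sweet potato + brown rice with both tight: 1.2 servings and 3.5 servings → $2.46.
sweet potato + banana (both tight): parallel constraints — no distinct corner.
brown rice + banana with both tight: 3.5 servings and 1.5 servings → $2.70.
The minimum over all feasible corners is $2.46.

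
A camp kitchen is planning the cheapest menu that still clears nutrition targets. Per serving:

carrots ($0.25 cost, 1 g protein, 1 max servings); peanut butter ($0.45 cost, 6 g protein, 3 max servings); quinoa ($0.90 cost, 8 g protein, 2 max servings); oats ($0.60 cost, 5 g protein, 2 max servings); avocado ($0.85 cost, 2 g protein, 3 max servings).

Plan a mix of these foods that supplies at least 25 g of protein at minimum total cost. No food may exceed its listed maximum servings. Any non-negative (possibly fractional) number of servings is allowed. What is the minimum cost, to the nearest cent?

$2.14

Cost per g of protein: peanut butter $0.0750, quinoa $0.1125, oats $0.1200, carrots $0.2500, avocado $0.4250.
Take 3 servings of peanut butter: +18.0 g protein for $1.35 (total $1.35, still need 7.0 g).
Take 0.875 servings of quinoa: +7.0 g protein for $0.79 (total $2.14, still need 0.0 g).
Greedy by cheapest-per-g is optimal for a single linear constraint, so the minimum cost is $2.14.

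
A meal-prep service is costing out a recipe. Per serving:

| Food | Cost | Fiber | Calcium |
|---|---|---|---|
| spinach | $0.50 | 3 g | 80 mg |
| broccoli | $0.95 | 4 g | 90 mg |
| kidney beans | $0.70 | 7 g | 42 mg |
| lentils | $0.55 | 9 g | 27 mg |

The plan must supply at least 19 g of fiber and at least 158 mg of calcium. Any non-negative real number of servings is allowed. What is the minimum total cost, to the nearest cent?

Two binding constraints pin down two serving amounts, so the optimal mix uses at most two foods. The candidates are each food alone (scaled to the tighter of fiber/calcium) and each pair with both constraints tight.
spinach only: max(19/3, 158/80) = 6.333 servings → $3.17.
broccoli only: max(19/4, 158/90) = 4.75 servings → $4.51.
kidney beans only: max(19/7, 158/42) = 3.762 servings → $2.63.
lentils only: max(19/9, 158/27) = 5.852 servings → $3.22.
spinach + broccoli with both targets exact would need a negative amount; discard.
spinach + kidney beans with both tight: 0.7097 servings and 2.41 servings → $2.04.
spinach + lentils with both tight: 1.423 servings and 1.637 servings → $1.61.
broccoli + kidney beans with both tight: 0.6667 servings and 2.333 servings → $2.27.
broccoli + lentils with both tight: 1.295 servings and 1.536 servings → $2.07.
kidney beans + lentils with both targets exact would need a negative amount; discard.
So the least-cost plan costs $1.61.

$1.61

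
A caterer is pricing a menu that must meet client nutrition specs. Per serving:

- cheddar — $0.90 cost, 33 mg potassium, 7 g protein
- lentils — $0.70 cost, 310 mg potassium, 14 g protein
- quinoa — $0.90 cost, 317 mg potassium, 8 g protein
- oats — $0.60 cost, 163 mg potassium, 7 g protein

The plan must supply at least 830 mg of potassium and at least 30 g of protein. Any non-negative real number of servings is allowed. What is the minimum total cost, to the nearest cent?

For a min-cost LP with two ≥-constraints, a basic feasible solution has at most two positive variables.
cheddar only: max(830/33, 30/7) = 25.15 servings → $22.64.
lentils only: max(830/310, 30/14) = 2.677 servings → $1.87.
quinoa only: max(830/317, 30/8) = 3.75 servings → $3.38.
oats only: max(830/163, 30/7) = 5.092 servings → $3.06.
cheddar + lentils: intersection lies outside the first quadrant.
cheddar + quinoa with both tight: 1.468 servings and 2.465 servings → $3.54.
cheddar + oats with both targets exact would need a negative amount; discard.
lentils + quinoa with both tight: 1.466 servings and 1.185 servings → $2.09.
lentils + oats: intersection lies outside the first quadrant.
quinoa + oats with both tight: 1.005 servings and 3.137 servings → $2.79.
So the least-cost plan costs $1.87.

$1.87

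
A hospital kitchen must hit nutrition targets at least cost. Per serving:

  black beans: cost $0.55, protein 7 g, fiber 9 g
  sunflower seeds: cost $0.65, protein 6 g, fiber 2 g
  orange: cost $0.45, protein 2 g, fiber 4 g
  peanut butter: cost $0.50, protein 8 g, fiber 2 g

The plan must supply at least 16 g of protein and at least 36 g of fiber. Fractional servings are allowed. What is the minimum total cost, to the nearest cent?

With two linear requirements the optimum uses one or two foods; enumerate the corners.
black beans only: max(16/7, 36/9) = 4 servings → $2.20.
sunflower seeds only: max(16/6, 36/2) = 18 servings → $11.70.
orange only: max(16/2, 36/4) = 9 servings → $4.05.
peanut butter only: max(16/8, 36/2) = 18 servings → $9.00.
black beans + sunflower seeds with both targets exact would need a negative amount; discard.
black beans + orange: the both-tight solution has a negative serving — not a feasible corner.
black beans + peanut butter: the both-tight solution has a negative serving — not a feasible corner.
sunflower seeds + orange: the both-tight solution has a negative serving — not a feasible corner.
sunflower seeds + peanut butter: intersection lies outside the first quadrant.
orange + peanut butter: intersection lies outside the first quadrant.
So the least-cost plan costs $2.20.

$2.20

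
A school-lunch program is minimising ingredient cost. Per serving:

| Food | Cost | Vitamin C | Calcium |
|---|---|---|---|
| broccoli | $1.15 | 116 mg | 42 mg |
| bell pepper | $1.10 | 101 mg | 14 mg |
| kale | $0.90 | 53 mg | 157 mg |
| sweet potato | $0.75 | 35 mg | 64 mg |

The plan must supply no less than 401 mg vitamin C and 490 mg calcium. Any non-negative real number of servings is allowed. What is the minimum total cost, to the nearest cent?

Check every corner: each single food scaled to meet both minima, and each pair solved so both constraints bind.
broccoli only: max(401/116, 490/42) = 11.67 servings → $13.42.
bell pepper only: max(401/101, 490/14) = 35 servings → $38.50.
kale only: max(401/53, 490/157) = 7.566 servings → $6.81.
sweet potato only: max(401/35, 490/64) = 11.46 servings → $8.59.
broccoli + bell pepper: the both-tight solution has a negative serving — not a feasible corner.
broccoli + kale with both tight: 2.314 servings and 2.502 servings → $4.91.
broccoli + sweet potato with both tight: 1.43 servings and 6.718 servings → $6.68.
bell pepper + kale with both tight: 2.447 servings and 2.903 servings → $5.30.
bell pepper + sweet potato with both tight: 1.425 servings and 7.344 servings → $7.08.
kale + sweet potato with both targets exact would need a negative amount; discard.
So the least-cost plan costs $4.91.

$4.91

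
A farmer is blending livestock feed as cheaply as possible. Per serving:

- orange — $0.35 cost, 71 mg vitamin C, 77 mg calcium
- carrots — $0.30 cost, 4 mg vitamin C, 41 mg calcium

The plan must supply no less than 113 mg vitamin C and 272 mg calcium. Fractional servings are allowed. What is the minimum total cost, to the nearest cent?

$1.24

orange only: max(113/71, 272/77) = 3.532 servings → $1.24.
carrots only: max(113/4, 272/41) = 28.25 servings → $8.47.
orange + carrots with both tight: 1.362 servings and 4.076 servings → $1.70.
The minimum over all feasible corners is $1.24.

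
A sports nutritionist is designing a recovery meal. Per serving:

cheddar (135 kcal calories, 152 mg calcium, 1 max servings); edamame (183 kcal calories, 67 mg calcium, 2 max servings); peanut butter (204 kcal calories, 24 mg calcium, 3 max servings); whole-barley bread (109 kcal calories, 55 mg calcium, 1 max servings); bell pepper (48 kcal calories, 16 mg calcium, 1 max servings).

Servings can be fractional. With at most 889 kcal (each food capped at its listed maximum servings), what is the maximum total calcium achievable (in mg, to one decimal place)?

384.2 mg

Calcium per kcal: cheddar 1.126, whole-barley bread 0.5046, edamame 0.3661, bell pepper 0.3333, peanut butter 0.1176.
Take 1 serving of cheddar: uses 135 kcal, +152.0 mg calcium (running total 152.0 mg).
Take 1 serving of whole-barley bread: uses 109 kcal, +55.0 mg calcium (running total 207.0 mg).
Take 2 servings of edamame: uses 366 kcal, +134.0 mg calcium (running total 341.0 mg).
Take 1 serving of bell pepper: uses 48 kcal, +16.0 mg calcium (running total 357.0 mg).
Take 1.132 servings of peanut butter: uses 231 kcal, +27.2 mg calcium (running total 384.2 mg).
Greedy by best ratio exhausts the calories allowance optimally: 384.2 mg.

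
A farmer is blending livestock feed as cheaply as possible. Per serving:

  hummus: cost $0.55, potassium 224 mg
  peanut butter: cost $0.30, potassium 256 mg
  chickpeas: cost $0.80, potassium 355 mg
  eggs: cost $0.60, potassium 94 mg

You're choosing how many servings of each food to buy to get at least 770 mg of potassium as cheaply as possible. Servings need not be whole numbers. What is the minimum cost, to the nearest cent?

$0.90

Cost per mg of potassium: peanut butter $0.0012, chickpeas $0.0023, hummus $0.0025, eggs $0.0064.
With no serving limits, use only peanut butter: 770 mg / 256 mg = 3.008 servings × $0.30 = $0.90.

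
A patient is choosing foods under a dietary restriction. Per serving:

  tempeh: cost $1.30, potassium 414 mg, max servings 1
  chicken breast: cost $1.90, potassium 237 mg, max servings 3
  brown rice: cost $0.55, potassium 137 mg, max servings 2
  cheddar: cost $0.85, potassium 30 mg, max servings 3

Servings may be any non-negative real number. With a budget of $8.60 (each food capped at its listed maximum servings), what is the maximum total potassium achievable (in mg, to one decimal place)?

Potassium per dollar: tempeh 318.5, brown rice 249.1, chicken breast 124.7, cheddar 35.29.
Take 1 serving of tempeh: spends $1.30, +414.0 mg potassium (running total 414.0 mg).
Take 2 servings of brown rice: spends $1.10, +274.0 mg potassium (running total 688.0 mg).
Take 3 servings of chicken breast: spends $5.70, +711.0 mg potassium (running total 1399.0 mg).
Take 0.5882 servings of cheddar: spends $0.50, +17.6 mg potassium (running total 1416.6 mg).
Filling greedily by potassium-per-dollar is optimal for one linear limit, giving 1416.6 mg.

1416.6 mg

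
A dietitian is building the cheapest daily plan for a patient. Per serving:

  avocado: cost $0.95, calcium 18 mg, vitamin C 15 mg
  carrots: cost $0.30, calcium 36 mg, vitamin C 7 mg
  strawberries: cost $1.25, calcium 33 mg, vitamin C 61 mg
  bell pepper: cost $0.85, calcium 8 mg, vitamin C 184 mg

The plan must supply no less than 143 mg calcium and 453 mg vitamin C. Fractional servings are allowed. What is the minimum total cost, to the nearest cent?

Two binding constraints pin down two serving amounts, so the optimal mix uses at most two foods. The candidates are each food alone (scaled to the tighter of calcium/vitamin C) and each pair with both constraints tight.
avocado only: max(143/18, 453/15) = 30.2 servings → $28.69.
carrots only: max(143/36, 453/7) = 64.71 servings → $19.41.
strawberries only: max(143/33, 453/61) = 7.426 servings → $9.28.
bell pepper only: max(143/8, 453/184) = 17.88 servings → $15.19.
avocado + carrots: intersection lies outside the first quadrant.
avocado + strawberries with both targets exact would need a negative amount; discard.
avocado + bell pepper with both tight: 7.108 servings and 1.883 servings → $8.35.
carrots + strawberries with both targets exact would need a negative amount; discard.
carrots + bell pepper with both tight: 3.454 servings and 2.331 servings → $3.02.
strawberries + bell pepper with both tight: 4.063 servings and 1.115 servings → $6.03.
So the least-cost plan costs $3.02.

$3.02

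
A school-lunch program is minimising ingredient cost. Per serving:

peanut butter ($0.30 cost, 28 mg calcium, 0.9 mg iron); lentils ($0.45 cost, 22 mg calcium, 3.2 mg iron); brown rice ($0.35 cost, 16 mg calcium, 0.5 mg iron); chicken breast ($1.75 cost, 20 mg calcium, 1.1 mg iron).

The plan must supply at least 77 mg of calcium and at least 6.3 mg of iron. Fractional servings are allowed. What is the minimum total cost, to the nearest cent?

$1.15

At the optimum either one food covers both requirements or two foods hit both targets exactly; no other combination can be cheaper.
peanut butter only: max(77/28, 6.3/0.9) = 7 servings → $2.10.
lentils only: max(77/22, 6.3/3.2) = 3.5 servings → $1.57.
brown rice only: max(77/16, 6.3/0.5) = 12.6 servings → $4.41.
chicken breast only: max(77/20, 6.3/1.1) = 5.727 servings → $10.02.
peanut butter + lentils with both tight: 1.544 servings and 1.534 servings → $1.15.
peanut butter + brown rice with both targets exact would need a negative amount; discard.
peanut butter + chicken breast: the both-tight solution has a negative serving — not a feasible corner.
lentils + brown rice with both tight: 1.55 servings and 2.682 servings → $1.64.
lentils + chicken breast with both tight: 1.038 servings and 2.709 servings → $5.21.
brown rice + chicken breast with both targets exact would need a negative amount; discard.
So the least-cost plan costs $1.15.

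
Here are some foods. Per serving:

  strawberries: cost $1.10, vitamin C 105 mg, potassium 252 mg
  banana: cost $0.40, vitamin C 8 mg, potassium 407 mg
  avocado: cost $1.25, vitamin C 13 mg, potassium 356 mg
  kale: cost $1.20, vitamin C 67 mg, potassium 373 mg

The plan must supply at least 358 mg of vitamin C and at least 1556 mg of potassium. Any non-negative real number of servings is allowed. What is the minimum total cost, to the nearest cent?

With two linear requirements the optimum uses one or two foods; enumerate the corners.
strawberries only: max(358/105, 1556/252) = 6.175 servings → $6.79.
banana only: max(358/8, 1556/407) = 44.75 servings → $17.90.
avocado only: max(358/13, 1556/356) = 27.54 servings → $34.42.
kale only: max(358/67, 1556/373) = 5.343 servings → $6.41.
strawberries + banana with both tight: 3.273 servings and 1.797 servings → $4.32.
strawberries + avocado with both tight: 3.144 servings and 2.145 servings → $6.14.
strawberries + kale with both tight: 1.314 servings and 3.284 servings → $5.39.
banana + avocado: the both-tight solution has a negative serving — not a feasible corner.
banana + kale: intersection lies outside the first quadrant.
avocado + kale with both targets exact would need a negative amount; discard.
Cheapest feasible corner: $4.32.

$4.32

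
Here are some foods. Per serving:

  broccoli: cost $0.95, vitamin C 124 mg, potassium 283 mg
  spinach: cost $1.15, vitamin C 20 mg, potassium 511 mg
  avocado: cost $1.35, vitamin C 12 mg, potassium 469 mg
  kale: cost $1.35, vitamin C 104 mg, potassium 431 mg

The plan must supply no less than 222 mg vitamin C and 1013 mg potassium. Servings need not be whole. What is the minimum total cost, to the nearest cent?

$2.79

A basic optimal solution has at most two foods positive. Try each food alone and each pair with both targets met exactly.
broccoli only: max(222/124, 1013/283) = 3.58 servings → $3.40.
spinach only: max(222/20, 1013/511) = 11.1 servings → $12.77.
avocado only: max(222/12, 1013/469) = 18.5 servings → $24.98.
kale only: max(222/104, 1013/431) = 2.35 servings → $3.17.
broccoli + spinach with both tight: 1.615 servings and 1.088 servings → $2.79.
broccoli + avocado with both tight: 1.679 servings and 1.147 servings → $3.14.
broccoli + kale: intersection lies outside the first quadrant.
spinach + avocado: the both-tight solution has a negative serving — not a feasible corner.
spinach + kale with both tight: 0.2172 servings and 2.093 servings → $3.08.
avocado + kale with both tight: 0.2218 servings and 2.109 servings → $3.15.
So the least-cost plan costs $2.79.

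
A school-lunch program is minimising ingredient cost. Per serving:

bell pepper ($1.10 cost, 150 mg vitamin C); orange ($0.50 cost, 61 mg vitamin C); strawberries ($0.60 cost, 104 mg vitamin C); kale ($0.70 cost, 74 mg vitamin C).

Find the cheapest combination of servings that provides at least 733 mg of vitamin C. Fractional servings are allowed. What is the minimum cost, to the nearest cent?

Cost per mg of vitamin C: strawberries $0.0058, bell pepper $0.0073, orange $0.0082, kale $0.0095.
With no serving limits, use only strawberries: 733 mg / 104 mg = 7.048 servings × $0.60 = $4.23.

$4.23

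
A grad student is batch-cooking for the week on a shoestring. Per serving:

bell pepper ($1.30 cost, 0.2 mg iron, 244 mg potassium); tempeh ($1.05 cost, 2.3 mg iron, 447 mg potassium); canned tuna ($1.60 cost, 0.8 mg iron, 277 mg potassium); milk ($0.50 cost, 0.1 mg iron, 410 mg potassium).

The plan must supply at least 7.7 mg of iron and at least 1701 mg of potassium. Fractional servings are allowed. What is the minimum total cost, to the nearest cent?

The cheapest plan sits at a corner of the feasible region — with two constraints it uses at most two foods.
bell pepper only: max(7.7/0.2, 1701/244) = 38.5 servings → $50.05.
tempeh only: max(7.7/2.3, 1701/447) = 3.805 servings → $4.00.
canned tuna only: max(7.7/0.8, 1701/277) = 9.625 servings → $15.40.
milk only: max(7.7/0.1, 1701/410) = 77 servings → $38.50.
bell pepper + tempeh with both tight: 0.997 servings and 3.261 servings → $4.72.
bell pepper + canned tuna with both targets exact would need a negative amount; discard.
bell pepper + milk: the both-tight solution has a negative serving — not a feasible corner.
tempeh + canned tuna with both tight: 2.762 servings and 1.683 servings → $5.59.
tempeh + milk with both tight: 3.325 servings and 0.5237 servings → $3.75.
canned tuna + milk: intersection lies outside the first quadrant.
The minimum over all feasible corners is $3.75.

$3.75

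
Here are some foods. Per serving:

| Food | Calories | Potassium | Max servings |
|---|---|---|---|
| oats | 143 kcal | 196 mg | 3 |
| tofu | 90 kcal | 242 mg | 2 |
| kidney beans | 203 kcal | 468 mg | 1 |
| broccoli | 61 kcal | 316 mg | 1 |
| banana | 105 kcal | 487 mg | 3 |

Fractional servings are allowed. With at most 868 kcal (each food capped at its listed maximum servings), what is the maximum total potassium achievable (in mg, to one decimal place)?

Potassium per kcal: broccoli 5.18, banana 4.638, tofu 2.689, kidney beans 2.305, oats 1.371.
Take 1 serving of broccoli: uses 61 kcal, +316.0 mg potassium (running total 316.0 mg).
Take 3 servings of banana: uses 315 kcal, +1461.0 mg potassium (running total 1777.0 mg).
Take 2 servings of tofu: uses 180 kcal, +484.0 mg potassium (running total 2261.0 mg).
Take 1 serving of kidney beans: uses 203 kcal, +468.0 mg potassium (running total 2729.0 mg).
Take 0.7622 servings of oats: uses 109 kcal, +149.4 mg potassium (running total 2878.4 mg).
Filling greedily by potassium-per-kcal is optimal for one linear limit, giving 2878.4 mg.

2878.4 mg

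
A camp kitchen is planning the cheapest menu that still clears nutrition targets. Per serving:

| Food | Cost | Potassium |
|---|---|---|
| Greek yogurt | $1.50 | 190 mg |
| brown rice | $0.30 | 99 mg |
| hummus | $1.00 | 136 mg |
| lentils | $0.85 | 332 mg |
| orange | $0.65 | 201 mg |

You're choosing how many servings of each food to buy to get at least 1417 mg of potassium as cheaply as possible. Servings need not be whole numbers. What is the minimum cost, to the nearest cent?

Cost per mg of potassium: lentils $0.0026, brown rice $0.0030, orange $0.0032, hummus $0.0074, Greek yogurt $0.0079.
With no serving limits, use only lentils: 1417 mg / 332 mg = 4.268 servings × $0.85 = $3.63.

$3.63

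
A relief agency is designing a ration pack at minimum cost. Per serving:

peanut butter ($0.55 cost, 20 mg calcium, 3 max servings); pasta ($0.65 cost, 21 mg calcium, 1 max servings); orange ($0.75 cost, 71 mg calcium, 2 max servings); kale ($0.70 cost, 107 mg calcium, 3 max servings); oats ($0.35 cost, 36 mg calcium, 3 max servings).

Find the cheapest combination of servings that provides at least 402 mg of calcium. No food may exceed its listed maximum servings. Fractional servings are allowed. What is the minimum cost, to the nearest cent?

Cost per mg of calcium: kale $0.0065, oats $0.0097, orange $0.0106, peanut butter $0.0275, pasta $0.0310.
Take 3 servings of kale: +321.0 mg calcium for $2.10 (total $2.10, still need 81.0 mg).
Take 2.25 servings of oats: +81.0 mg calcium for $0.79 (total $2.89, still need 0.0 mg).
Greedy by cheapest-per-mg is optimal for a single linear constraint, so the minimum cost is $2.89.

$2.89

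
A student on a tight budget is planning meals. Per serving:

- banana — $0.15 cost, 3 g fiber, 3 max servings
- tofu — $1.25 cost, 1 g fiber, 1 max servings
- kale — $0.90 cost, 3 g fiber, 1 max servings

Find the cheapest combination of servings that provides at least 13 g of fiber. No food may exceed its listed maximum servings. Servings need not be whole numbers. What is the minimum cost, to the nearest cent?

Cost per g of fiber: banana $0.0500, kale $0.3000, tofu $1.2500.
Take 3 servings of banana: +9.0 g fiber for $0.45 (total $0.45, still need 4.0 g).
Take 1 serving of kale: +3.0 g fiber for $0.90 (total $1.35, still need 1.0 g).
Take 1 serving of tofu: +1.0 g fiber for $1.25 (total $2.60, still need 0.0 g).
Greedy by cheapest-per-g is optimal for a single linear constraint, so the minimum cost is $2.60.

$2.60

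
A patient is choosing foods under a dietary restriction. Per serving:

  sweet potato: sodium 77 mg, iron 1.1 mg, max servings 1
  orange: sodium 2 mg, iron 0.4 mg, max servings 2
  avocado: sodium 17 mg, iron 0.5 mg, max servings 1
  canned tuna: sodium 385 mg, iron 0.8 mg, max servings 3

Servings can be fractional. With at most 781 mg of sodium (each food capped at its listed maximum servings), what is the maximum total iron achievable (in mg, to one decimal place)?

3.8 mg

Iron per mg sodium: orange 0.2, avocado 0.02941, sweet potato 0.01429, canned tuna 0.002078.
Take 2 servings of orange: uses 4 mg sodium, +0.8 mg iron (running total 0.8 mg).
Take 1 serving of avocado: uses 17 mg sodium, +0.5 mg iron (running total 1.3 mg).
Take 1 serving of sweet potato: uses 77 mg sodium, +1.1 mg iron (running total 2.4 mg).
Take 1.774 servings of canned tuna: uses 683 mg sodium, +1.4 mg iron (running total 3.8 mg).
Filling greedily by iron-per-mg sodium is optimal for one linear limit, giving 3.8 mg.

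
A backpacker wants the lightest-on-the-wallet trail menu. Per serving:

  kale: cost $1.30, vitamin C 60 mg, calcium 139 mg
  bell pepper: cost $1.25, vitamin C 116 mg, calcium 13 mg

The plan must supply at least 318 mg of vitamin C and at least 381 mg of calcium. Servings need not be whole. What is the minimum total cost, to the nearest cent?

$5.13

This is a tiny linear program; its minimum lies at a vertex of the feasible set. List the vertices and price them.
kale only: max(318/60, 381/139) = 5.3 servings → $6.89.
bell pepper only: max(318/116, 381/13) = 29.31 servings → $36.63.
kale + bell pepper with both tight: 2.611 servings and 1.391 servings → $5.13.
Cheapest feasible corner: $5.13.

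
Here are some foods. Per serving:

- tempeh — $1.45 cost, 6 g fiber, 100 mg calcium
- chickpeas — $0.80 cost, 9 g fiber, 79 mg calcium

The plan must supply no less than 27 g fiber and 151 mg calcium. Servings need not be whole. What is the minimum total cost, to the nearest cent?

$2.40

An LP optimum is at a vertex; with two nutrient constraints at most two foods are used. Check each candidate.
tempeh only: max(27/6, 151/100) = 4.5 servings → $6.53.
chickpeas only: max(27/9, 151/79) = 3 servings → $2.40.
tempeh + chickpeas: the both-tight solution has a negative serving — not a feasible corner.
Cheapest feasible corner: $2.40.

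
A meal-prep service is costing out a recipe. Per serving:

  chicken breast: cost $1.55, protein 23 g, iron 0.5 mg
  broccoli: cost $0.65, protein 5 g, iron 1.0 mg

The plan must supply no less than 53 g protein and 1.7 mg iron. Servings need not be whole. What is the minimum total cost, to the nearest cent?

The cheapest plan sits at a corner of the feasible region — with two constraints it uses at most two foods.
chicken breast only: max(53/23, 1.7/0.5) = 3.4 servings → $5.27.
broccoli only: max(53/5, 1.7/1.0) = 10.6 servings → $6.89.
chicken breast + broccoli with both tight: 2.171 servings and 0.6146 servings → $3.76.
The minimum over all feasible corners is $3.76.

$3.76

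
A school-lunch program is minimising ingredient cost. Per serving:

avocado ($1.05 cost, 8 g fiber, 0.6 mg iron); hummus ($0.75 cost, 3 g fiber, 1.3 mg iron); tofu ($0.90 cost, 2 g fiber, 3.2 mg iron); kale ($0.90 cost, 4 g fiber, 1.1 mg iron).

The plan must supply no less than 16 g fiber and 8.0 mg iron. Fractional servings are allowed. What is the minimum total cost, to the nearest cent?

$3.52

A basic optimal solution has at most two foods positive. Try each food alone and each pair with both targets met exactly.
avocado only: max(16/8, 8.0/0.6) = 13.33 servings → $14.00.
hummus only: max(16/3, 8.0/1.3) = 6.154 servings → $4.62.
tofu only: max(16/2, 8.0/3.2) = 8 servings → $7.20.
kale only: max(16/4, 8.0/1.1) = 7.273 servings → $6.55.
avocado + hummus with both targets exact would need a negative amount; discard.
avocado + tofu with both tight: 1.443 servings and 2.23 servings → $3.52.
avocado + kale: intersection lies outside the first quadrant.
hummus + tofu with both tight: 5.029 servings and 0.4571 servings → $4.18.
hummus + kale with both targets exact would need a negative amount; discard.
tofu + kale with both tight: 1.358 servings and 3.321 servings → $4.21.
The minimum over all feasible corners is $3.52.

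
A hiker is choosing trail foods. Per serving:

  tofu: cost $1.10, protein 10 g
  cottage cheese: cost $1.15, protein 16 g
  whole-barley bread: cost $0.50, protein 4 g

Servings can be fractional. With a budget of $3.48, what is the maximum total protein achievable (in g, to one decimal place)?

Protein per dollar: cottage cheese 13.91, tofu 9.091, whole-barley bread 8.
With no serving limits, spend the whole cost allowance on cottage cheese: $3.48 / $1.15 × 16 g = 48.4 g.

48.4 g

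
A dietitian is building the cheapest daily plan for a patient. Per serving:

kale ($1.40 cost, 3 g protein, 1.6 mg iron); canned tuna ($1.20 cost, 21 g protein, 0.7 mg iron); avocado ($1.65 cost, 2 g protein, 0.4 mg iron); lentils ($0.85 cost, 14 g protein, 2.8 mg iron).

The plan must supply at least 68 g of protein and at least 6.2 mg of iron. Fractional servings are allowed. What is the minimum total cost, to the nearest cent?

An LP optimum is at a vertex; with two nutrient constraints at most two foods are used. Check each candidate.
kale only: max(68/3, 6.2/1.6) = 22.67 servings → $31.73.
canned tuna only: max(68/21, 6.2/0.7) = 8.857 servings → $10.63.
avocado only: max(68/2, 6.2/0.4) = 34 servings → $56.10.
lentils only: max(68/14, 6.2/2.8) = 4.857 servings → $4.13.
kale + canned tuna with both tight: 2.622 servings and 2.863 servings → $7.11.
kale + avocado: intersection lies outside the first quadrant.
kale + lentils with both targets exact would need a negative amount; discard.
canned tuna + avocado with both tight: 2.114 servings and 11.8 servings → $22.01.
canned tuna + lentils with both tight: 2.114 servings and 1.686 servings → $3.97.
avocado + lentils (both tight): parallel constraints — no distinct corner.
Cheapest feasible corner: $3.97.

$3.97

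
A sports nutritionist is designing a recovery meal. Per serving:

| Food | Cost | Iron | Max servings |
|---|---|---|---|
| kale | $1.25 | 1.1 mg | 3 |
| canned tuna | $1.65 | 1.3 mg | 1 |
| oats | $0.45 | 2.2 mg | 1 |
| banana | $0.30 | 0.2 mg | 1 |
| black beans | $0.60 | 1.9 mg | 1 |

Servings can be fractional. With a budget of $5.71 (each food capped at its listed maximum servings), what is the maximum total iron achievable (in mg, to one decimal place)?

8.1 mg

Iron per dollar: oats 4.889, black beans 3.167, kale 0.88, canned tuna 0.7879, banana 0.6667.
Take 1 serving of oats: spends $0.45, +2.2 mg iron (running total 2.2 mg).
Take 1 serving of black beans: spends $0.60, +1.9 mg iron (running total 4.1 mg).
Take 3 servings of kale: spends $3.75, +3.3 mg iron (running total 7.4 mg).
Take 0.5515 servings of canned tuna: spends $0.91, +0.7 mg iron (running total 8.1 mg).
Greedy by best ratio exhausts the cost allowance optimally: 8.1 mg.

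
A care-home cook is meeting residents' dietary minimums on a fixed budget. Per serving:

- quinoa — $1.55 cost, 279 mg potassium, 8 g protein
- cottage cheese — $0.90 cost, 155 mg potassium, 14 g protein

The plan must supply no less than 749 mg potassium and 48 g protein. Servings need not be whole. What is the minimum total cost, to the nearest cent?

Compare the cost at each extreme point of the feasible region.
quinoa only: max(749/279, 48/8) = 6 servings → $9.30.
cottage cheese only: max(749/155, 48/14) = 4.832 servings → $4.35.
quinoa + cottage cheese with both tight: 1.143 servings and 2.776 servings → $4.27.
So the least-cost plan costs $4.27.

$4.27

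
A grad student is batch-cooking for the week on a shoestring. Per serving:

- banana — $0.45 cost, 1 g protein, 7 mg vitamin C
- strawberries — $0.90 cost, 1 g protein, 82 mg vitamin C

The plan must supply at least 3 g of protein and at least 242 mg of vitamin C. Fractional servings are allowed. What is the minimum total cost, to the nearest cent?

The cheapest plan sits at a corner of the feasible region — with two constraints it uses at most two foods.
banana only: max(3/1, 242/7) = 34.57 servings → $15.56.
strawberries only: max(3/1, 242/82) = 3 servings → $2.70.
banana + strawberries with both tight: 0.05333 servings and 2.947 servings → $2.68.
The minimum over all feasible corners is $2.68.

$2.68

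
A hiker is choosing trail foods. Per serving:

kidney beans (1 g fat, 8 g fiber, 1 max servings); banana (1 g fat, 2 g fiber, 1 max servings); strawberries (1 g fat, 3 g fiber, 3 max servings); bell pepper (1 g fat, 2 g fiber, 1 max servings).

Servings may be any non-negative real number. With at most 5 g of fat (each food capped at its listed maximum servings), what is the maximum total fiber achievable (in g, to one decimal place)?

Fiber per g fat: kidney beans 8, strawberries 3, banana 2, bell pepper 2.
Take 1 serving of kidney beans: uses 1 g fat, +8.0 g fiber (running total 8.0 g).
Take 3 servings of strawberries: uses 3 g fat, +9.0 g fiber (running total 17.0 g).
Take 1 serving of banana: uses 1 g fat, +2.0 g fiber (running total 19.0 g).
Filling greedily by fiber-per-g fat is optimal for one linear limit, giving 19.0 g.

19.0 g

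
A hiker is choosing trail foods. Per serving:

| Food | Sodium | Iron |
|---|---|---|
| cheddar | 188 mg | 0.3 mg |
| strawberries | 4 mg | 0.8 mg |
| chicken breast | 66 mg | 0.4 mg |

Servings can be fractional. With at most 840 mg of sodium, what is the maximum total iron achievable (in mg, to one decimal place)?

Iron per mg sodium: strawberries 0.2, chicken breast 0.006061, cheddar 0.001596.
With no serving limits, spend the whole sodium allowance on strawberries: 840 mg / 4 mg × 0.8 mg = 168.0 mg.

168.0 mg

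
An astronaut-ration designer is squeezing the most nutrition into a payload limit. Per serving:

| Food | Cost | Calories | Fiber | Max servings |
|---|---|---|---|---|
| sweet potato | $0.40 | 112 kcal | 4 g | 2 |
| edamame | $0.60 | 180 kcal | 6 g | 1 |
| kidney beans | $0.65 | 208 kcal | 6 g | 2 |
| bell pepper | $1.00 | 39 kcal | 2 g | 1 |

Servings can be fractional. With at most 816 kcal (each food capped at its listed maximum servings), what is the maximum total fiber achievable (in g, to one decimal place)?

Fiber per kcal: bell pepper 0.05128, sweet potato 0.03571, edamame 0.03333, kidney beans 0.02885.
Take 1 serving of bell pepper: uses 39 kcal, +2.0 g fiber (running total 2.0 g).
Take 2 servings of sweet potato: uses 224 kcal, +8.0 g fiber (running total 10.0 g).
Take 1 serving of edamame: uses 180 kcal, +6.0 g fiber (running total 16.0 g).
Take 1.793 servings of kidney beans: uses 373 kcal, +10.8 g fiber (running total 26.8 g).
Greedy by best ratio exhausts the calories allowance optimally: 26.8 g.

26.8 g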